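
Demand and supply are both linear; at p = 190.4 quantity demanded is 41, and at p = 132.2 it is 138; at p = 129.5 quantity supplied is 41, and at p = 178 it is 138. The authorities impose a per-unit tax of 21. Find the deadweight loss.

Demand slope = (132.2 − 190.4)/(138 − 41) = −0.6, so p = 215 − 0.6q.
Supply slope = (178 − 129.5)/(138 − 41) = 0.5, so p = 109 + 0.5q.
Competitive equilibrium: 215 − 0.6q = 109 + 0.5q → q* = 96.3636, p* = 157.1818.
With the tax, the buyer price exceeds the seller price by 21: (215 − 0.6q) − (109 + 0.5q) = 21 → q' = 77.2727.
Δq = 96.3636 − 77.2727 = 19.0909; the wedge equals the tax, 21.
Deadweight loss = ½ × 19.0909 × 21 = 200.45.

200.45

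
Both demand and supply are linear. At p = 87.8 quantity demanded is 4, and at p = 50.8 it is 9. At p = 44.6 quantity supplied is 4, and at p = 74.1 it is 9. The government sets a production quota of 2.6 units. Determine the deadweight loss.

143.67

Demand slope = (50.8 − 87.8)/(9 − 4) = −7.4, so p = 117.4 − 7.4q.
Supply slope = (74.1 − 44.6)/(9 − 4) = 5.9, so p = 21 + 5.9q.
Competitive equilibrium: 117.4 − 7.4q = 21 + 5.9q → q* = 7.2481, p* = 63.7639.
At q = 2.6: demand price = 117.4 − 7.4·2.6 = 98.16; supply price = 21 + 5.9·2.6 = 36.34.
Δq = 7.2481 − 2.6 = 4.6481; wedge = 98.16 − 36.34 = 61.82.
Deadweight loss = ½ × 4.6481 × 61.82 = 143.67.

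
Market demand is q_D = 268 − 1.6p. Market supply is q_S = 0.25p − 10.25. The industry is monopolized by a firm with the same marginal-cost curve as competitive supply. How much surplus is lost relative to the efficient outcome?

In inverse form: demand p = 167.5 − 0.625q, supply p = 41 + 4q.
Competitive equilibrium: 167.5 − 0.625q = 41 + 4q → q* = 27.3514, p* = 150.4054.
Marginal revenue: MR = 167.5 − 1.25q. Set MR = MC: 167.5 − 1.25q = 41 + 4q → q_m = 24.0952.
Price p_m = 167.5 − 0.625·24.0952 = 152.4405; MC(q_m) = 41 + 4·24.0952 = 137.3808.
Competitive q* = 27.3514, so Δq = 3.2562; wedge = 152.4405 − 137.3808 = 15.0597.
DWL = ½ × 3.2562 × 15.0597 = 24.52.

24.52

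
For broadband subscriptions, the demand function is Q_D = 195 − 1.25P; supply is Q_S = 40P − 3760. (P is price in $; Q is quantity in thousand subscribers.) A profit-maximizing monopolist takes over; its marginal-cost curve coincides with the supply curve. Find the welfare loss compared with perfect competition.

$564.64 thousand

In inverse form: demand P = 156 − 0.8Q, supply P = 94 + 0.025Q.
Competitive equilibrium: 156 − 0.8Q = 94 + 0.025Q → Q* = 75.1515, P* = 95.8788.
Marginal revenue: MR = 156 − 1.6Q. Set MR = MC: 156 − 1.6Q = 94 + 0.025Q → Q_m = 38.1538.
Price P_m = 156 − 0.8·38.1538 = 125.477; MC(Q_m) = 94 + 0.025·38.1538 = 94.9538.
Competitive Q* = 75.1515, so ΔQ = 36.9977; wedge = 125.477 − 94.9538 = 30.5232.
The triangle = ½ × 36.9977 × 30.5232 = $564.64 thousand.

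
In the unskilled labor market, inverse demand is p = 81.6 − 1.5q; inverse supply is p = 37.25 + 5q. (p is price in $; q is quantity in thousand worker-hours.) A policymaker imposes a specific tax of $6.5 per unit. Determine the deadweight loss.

$3.25 thousand

Competitive equilibrium: 81.6 − 1.5q = 37.25 + 5q → q* = 6.8231, p* = 71.3654.
With the tax, the buyer price exceeds the seller price by 6.5: (81.6 − 1.5q) − (37.25 + 5q) = 6.5 → q' = 5.8231.
Δq = 6.8231 − 5.8231 = 1; the wedge equals the tax, 6.5.
DWL = ½ × 1 × 6.5 = $3.25 thousand.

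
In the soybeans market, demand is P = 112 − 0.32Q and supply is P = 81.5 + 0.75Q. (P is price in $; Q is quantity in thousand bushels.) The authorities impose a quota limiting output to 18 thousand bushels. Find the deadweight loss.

Competitive equilibrium: 112 − 0.32Q = 81.5 + 0.75Q → Q* = 28.5047, P* = 102.8785.
At Q = 18: demand price = 112 − 0.32·18 = 106.24; supply price = 81.5 + 0.75·18 = 95.
ΔQ = 28.5047 − 18 = 10.5047; wedge = 106.24 − 95 = 11.24.
DWL = ½ × 10.5047 × 11.24 = $59.04 thousand.

$59.04 thousand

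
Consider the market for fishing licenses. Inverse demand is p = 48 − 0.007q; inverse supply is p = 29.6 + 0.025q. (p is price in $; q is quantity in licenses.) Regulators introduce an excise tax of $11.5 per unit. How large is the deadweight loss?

$2066.41

Competitive equilibrium: 48 − 0.007q = 29.6 + 0.025q → q* = 575, p* = 43.975.
With the tax, the buyer price exceeds the seller price by 11.5: (48 − 0.007q) − (29.6 + 0.025q) = 11.5 → q' = 215.625.
Δq = 575 − 215.625 = 359.375; the wedge equals the tax, 11.5.
Deadweight loss = ½ × 359.375 × 11.5 = $2066.41.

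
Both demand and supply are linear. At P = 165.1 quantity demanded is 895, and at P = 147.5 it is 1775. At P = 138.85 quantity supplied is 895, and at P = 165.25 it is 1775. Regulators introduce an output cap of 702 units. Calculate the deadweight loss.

12888.10

Demand slope = (147.5 − 165.1)/(1775 − 895) = −0.02, so P = 183 − 0.02Q.
Supply slope = (165.25 − 138.85)/(1775 − 895) = 0.03, so P = 112 + 0.03Q.
Competitive equilibrium: 183 − 0.02Q = 112 + 0.03Q → Q* = 1420, P* = 154.6.
At Q = 702: demand price = 183 − 0.02·702 = 168.96; supply price = 112 + 0.03·702 = 133.06.
ΔQ = 1420 − 702 = 718; wedge = 168.96 − 133.06 = 35.9.
The triangle = ½ × 718 × 35.9 = 12888.10.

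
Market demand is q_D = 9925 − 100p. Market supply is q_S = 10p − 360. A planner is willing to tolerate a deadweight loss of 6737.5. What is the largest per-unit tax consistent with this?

38.5

In inverse form: demand p = 99.25 − 0.01q, supply p = 36 + 0.1q.
Competitive equilibrium: 99.25 − 0.01q = 36 + 0.1q → q* = 575, p* = 93.5.
A tax t gives Δq = t/0.11 and wedge t, so DWL = t²/0.22.
t²/0.22 = 6737.5 → t² = 1482.25 → t = 38.5.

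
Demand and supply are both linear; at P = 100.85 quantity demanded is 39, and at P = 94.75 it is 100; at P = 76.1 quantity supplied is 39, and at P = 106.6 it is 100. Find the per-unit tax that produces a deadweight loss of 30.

Demand slope = (94.75 − 100.85)/(100 − 39) = −0.1, so P = 104.75 − 0.1Q.
Supply slope = (106.6 − 76.1)/(100 − 39) = 0.5, so P = 56.6 + 0.5Q.
Competitive equilibrium: 104.75 − 0.1Q = 56.6 + 0.5Q → Q* = 80.25, P* = 96.725.
A tax t gives ΔQ = t/0.6 and wedge t, so DWL = t²/1.2.
t²/1.2 = 30 → t² = 36 → t = 6.

6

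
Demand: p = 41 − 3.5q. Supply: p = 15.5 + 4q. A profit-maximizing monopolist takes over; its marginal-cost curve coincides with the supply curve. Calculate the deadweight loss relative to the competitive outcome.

4.39

Competitive equilibrium: 41 − 3.5q = 15.5 + 4q → q* = 3.4, p* = 29.1.
Marginal revenue: MR = 41 − 7q. Set MR = MC: 41 − 7q = 15.5 + 4q → q_m = 2.3182.
Price p_m = 41 − 3.5·2.3182 = 32.8863; MC(q_m) = 15.5 + 4·2.3182 = 24.7728.
Competitive q* = 3.4, so Δq = 1.0818; wedge = 32.8863 − 24.7728 = 8.1135.
The triangle = ½ × 1.0818 × 8.1135 = 4.39.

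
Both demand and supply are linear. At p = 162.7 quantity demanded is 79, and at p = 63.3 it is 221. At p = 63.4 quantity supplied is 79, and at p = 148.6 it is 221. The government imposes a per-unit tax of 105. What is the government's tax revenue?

Demand slope = (63.3 − 162.7)/(221 − 79) = −0.7, so p = 218 − 0.7q.
Supply slope = (148.6 − 63.4)/(221 − 79) = 0.6, so p = 16 + 0.6q.
Competitive equilibrium: 218 − 0.7q = 16 + 0.6q → q* = 155.3846, p* = 109.2308.
With the tax, the buyer price exceeds the seller price by 105: (218 − 0.7q) − (16 + 0.6q) = 105 → q' = 74.6154.
Tax revenue = 105 × 74.6154 = 7834.62.

7834.62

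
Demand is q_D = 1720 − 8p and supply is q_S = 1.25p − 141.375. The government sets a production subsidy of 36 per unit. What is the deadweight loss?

In inverse form: demand p = 215 − 0.125q, supply p = 113.1 + 0.8q.
Competitive equilibrium: 215 − 0.125q = 113.1 + 0.8q → q* = 110.1622, p* = 201.2297.
The subsidy lowers effective supply by 36: p = 77.1 + 0.8q.
New quantity: 215 − 0.125q = 77.1 + 0.8q → q' = 149.0811.
Overproduction Δq = 149.0811 − 110.1622 = 38.9189; wedge = subsidy = 36.
The triangle = ½ × 38.9189 × 36 = 700.54.

700.54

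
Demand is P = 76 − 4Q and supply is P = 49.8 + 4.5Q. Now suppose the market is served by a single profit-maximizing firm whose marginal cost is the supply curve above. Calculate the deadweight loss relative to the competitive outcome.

Competitive equilibrium: 76 − 4Q = 49.8 + 4.5Q → Q* = 3.0824, P* = 63.6706.
Marginal revenue: MR = 76 − 8Q. Set MR = MC: 76 − 8Q = 49.8 + 4.5Q → Q_m = 2.096.
Price P_m = 76 − 4·2.096 = 67.616; MC(Q_m) = 49.8 + 4.5·2.096 = 59.232.
Competitive Q* = 3.0824, so ΔQ = 0.9864; wedge = 67.616 − 59.232 = 8.384.
Deadweight loss = ½ × 0.9864 × 8.384 = 4.13.

4.13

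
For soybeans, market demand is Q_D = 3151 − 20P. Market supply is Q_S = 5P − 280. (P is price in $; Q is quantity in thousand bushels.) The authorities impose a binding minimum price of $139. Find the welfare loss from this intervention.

$154.88 thousand

In inverse form: demand P = 157.55 − 0.05Q, supply P = 56 + 0.2Q.
Competitive equilibrium: 157.55 − 0.05Q = 56 + 0.2Q → Q* = 406.2, P* = 137.24.
At the floor P = 139, quantity demanded = (157.55 − 139)/0.05 = 371.
Sellers' marginal cost at Q' = 371: 56 + 0.2·371 = 130.2.
ΔQ = 406.2 − 371 = 35.2; wedge = 139 − 130.2 = 8.8.
The triangle = ½ × 35.2 × 8.8 = $154.88 thousand.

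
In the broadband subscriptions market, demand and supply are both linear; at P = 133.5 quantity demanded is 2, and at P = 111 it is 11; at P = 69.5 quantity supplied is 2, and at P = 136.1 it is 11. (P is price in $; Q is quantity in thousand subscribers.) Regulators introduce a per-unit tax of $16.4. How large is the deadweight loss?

Demand slope = (111 − 133.5)/(11 − 2) = −2.5, so P = 138.5 − 2.5Q.
Supply slope = (136.1 − 69.5)/(11 − 2) = 7.4, so P = 54.7 + 7.4Q.
Competitive equilibrium: 138.5 − 2.5Q = 54.7 + 7.4Q → Q* = 8.4646, P* = 117.3384.
With the tax, the buyer price exceeds the seller price by 16.4: (138.5 − 2.5Q) − (54.7 + 7.4Q) = 16.4 → Q' = 6.8081.
ΔQ = 8.4646 − 6.8081 = 1.6565; the wedge equals the tax, 16.4.
The triangle = ½ × 1.6565 × 16.4 = $13.58 thousand.

$13.58 thousand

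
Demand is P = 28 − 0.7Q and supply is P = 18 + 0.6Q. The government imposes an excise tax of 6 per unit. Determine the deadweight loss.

Competitive equilibrium: 28 − 0.7Q = 18 + 0.6Q → Q* = 7.6923, P* = 22.6154.
With the tax, the buyer price exceeds the seller price by 6: (28 − 0.7Q) − (18 + 0.6Q) = 6 → Q' = 3.0769.
ΔQ = 7.6923 − 3.0769 = 4.6154; the wedge equals the tax, 6.
Welfare loss = ½ × 4.6154 × 6 = 13.85.

13.85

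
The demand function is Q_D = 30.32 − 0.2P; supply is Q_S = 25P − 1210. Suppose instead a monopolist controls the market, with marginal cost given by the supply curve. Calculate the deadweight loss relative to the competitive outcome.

262.04

In inverse form: demand P = 151.6 − 5Q, supply P = 48.4 + 0.04Q.
Competitive equilibrium: 151.6 − 5Q = 48.4 + 0.04Q → Q* = 20.4762, P* = 49.219.
Marginal revenue: MR = 151.6 − 10Q. Set MR = MC: 151.6 − 10Q = 48.4 + 0.04Q → Q_m = 10.2789.
Price P_m = 151.6 − 5·10.2789 = 100.2055; MC(Q_m) = 48.4 + 0.04·10.2789 = 48.8112.
Competitive Q* = 20.4762, so ΔQ = 10.1973; wedge = 100.2055 − 48.8112 = 51.3943.
Welfare loss = ½ × 10.1973 × 51.3943 = 262.04.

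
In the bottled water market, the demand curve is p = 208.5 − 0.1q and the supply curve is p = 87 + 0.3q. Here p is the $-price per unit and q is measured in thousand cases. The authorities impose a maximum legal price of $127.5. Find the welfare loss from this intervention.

$5695.31 thousand

Competitive equilibrium: 208.5 − 0.1q = 87 + 0.3q → q* = 303.75, p* = 178.125.
At the ceiling p = 127.5, quantity supplied = (127.5 − 87)/0.3 = 135.
Willingness to pay at q' = 135: 208.5 − 0.1·135 = 195.
Δq = 303.75 − 135 = 168.75; wedge = 195 − 127.5 = 67.5.
The triangle = ½ × 168.75 × 67.5 = $5695.31 thousand.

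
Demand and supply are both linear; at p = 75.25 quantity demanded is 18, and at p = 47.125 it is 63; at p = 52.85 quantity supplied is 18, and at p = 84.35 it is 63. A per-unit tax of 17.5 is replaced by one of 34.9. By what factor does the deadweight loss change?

3.977

Demand slope = (47.125 − 75.25)/(63 − 18) = −0.625, so p = 86.5 − 0.625q.
Supply slope = (84.35 − 52.85)/(63 − 18) = 0.7, so p = 40.25 + 0.7q.
Competitive equilibrium: 86.5 − 0.625q = 40.25 + 0.7q → q* = 34.9057, p* = 64.684.
For a per-unit tax t: Δq = t/1.325, so DWL = ½·t·(t/1.325) = t²/2.65.
At t = 17.5: DWL = 115.566. At t = 34.9: DWL = 459.626.
Ratio = (34.9/17.5)² = 3.977.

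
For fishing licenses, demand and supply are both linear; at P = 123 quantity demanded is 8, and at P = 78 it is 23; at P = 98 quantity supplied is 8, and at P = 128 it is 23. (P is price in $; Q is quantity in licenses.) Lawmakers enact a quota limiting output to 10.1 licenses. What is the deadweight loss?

Demand slope = (78 − 123)/(23 − 8) = −3, so P = 147 − 3Q.
Supply slope = (128 − 98)/(23 − 8) = 2, so P = 82 + 2Q.
Competitive equilibrium: 147 − 3Q = 82 + 2Q → Q* = 13, P* = 108.
At Q = 10.1: demand price = 147 − 3·10.1 = 116.7; supply price = 82 + 2·10.1 = 102.2.
ΔQ = 13 − 10.1 = 2.9; wedge = 116.7 − 102.2 = 14.5.
DWL = ½ × 2.9 × 14.5 = $21.025.

$21.025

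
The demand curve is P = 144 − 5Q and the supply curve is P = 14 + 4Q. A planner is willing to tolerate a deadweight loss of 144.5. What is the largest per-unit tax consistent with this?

Competitive equilibrium: 144 − 5Q = 14 + 4Q → Q* = 14.4444, P* = 71.7778.
A tax t gives ΔQ = t/9 and wedge t, so DWL = t²/18.
t²/18 = 144.5 → t² = 2601 → t = 51.

51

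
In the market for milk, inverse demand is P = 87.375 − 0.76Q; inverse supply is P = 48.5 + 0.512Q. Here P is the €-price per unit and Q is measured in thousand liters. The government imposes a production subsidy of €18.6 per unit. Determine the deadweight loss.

Competitive equilibrium: 87.375 − 0.76Q = 48.5 + 0.512Q → Q* = 30.5621, P* = 64.1478.
The subsidy lowers effective supply by 18.6: P = 29.9 + 0.512Q.
New quantity: 87.375 − 0.76Q = 29.9 + 0.512Q → Q' = 45.1847.
Overproduction ΔQ = 45.1847 − 30.5621 = 14.6226; wedge = subsidy = 18.6.
Welfare loss = ½ × 14.6226 × 18.6 = €135.99 thousand.

€135.99 thousand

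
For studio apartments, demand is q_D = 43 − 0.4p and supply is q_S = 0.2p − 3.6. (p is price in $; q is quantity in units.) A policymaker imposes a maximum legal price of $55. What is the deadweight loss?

$77.07

In inverse form: demand p = 107.5 − 2.5q, supply p = 18 + 5q.
Competitive equilibrium: 107.5 − 2.5q = 18 + 5q → q* = 11.9333, p* = 77.6667.
At the ceiling p = 55, quantity supplied = (55 − 18)/5 = 7.4.
Willingness to pay at q' = 7.4: 107.5 − 2.5·7.4 = 89.
Δq = 11.9333 − 7.4 = 4.5333; wedge = 89 − 55 = 34.
Deadweight loss = ½ × 4.5333 × 34 = $77.07.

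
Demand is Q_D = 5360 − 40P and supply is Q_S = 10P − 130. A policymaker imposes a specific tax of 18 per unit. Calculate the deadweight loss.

In inverse form: demand P = 134 − 0.025Q, supply P = 13 + 0.1Q.
Competitive equilibrium: 134 − 0.025Q = 13 + 0.1Q → Q* = 968, P* = 109.8.
With the tax, the buyer price exceeds the seller price by 18: (134 − 0.025Q) − (13 + 0.1Q) = 18 → Q' = 824.
ΔQ = 968 − 824 = 144; the wedge equals the tax, 18.
Deadweight loss = ½ × 144 × 18 = 1296.

1296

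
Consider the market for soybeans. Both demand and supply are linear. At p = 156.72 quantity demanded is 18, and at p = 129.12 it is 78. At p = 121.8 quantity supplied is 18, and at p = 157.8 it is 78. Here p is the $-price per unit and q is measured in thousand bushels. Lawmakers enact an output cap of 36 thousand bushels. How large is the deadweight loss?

Demand slope = (129.12 − 156.72)/(78 − 18) = −0.46, so p = 165 − 0.46q.
Supply slope = (157.8 − 121.8)/(78 − 18) = 0.6, so p = 111 + 0.6q.
Competitive equilibrium: 165 − 0.46q = 111 + 0.6q → q* = 50.9434, p* = 141.566.
At q = 36: demand price = 165 − 0.46·36 = 148.44; supply price = 111 + 0.6·36 = 132.6.
Δq = 50.9434 − 36 = 14.9434; wedge = 148.44 − 132.6 = 15.84.
DWL = ½ × 14.9434 × 15.84 = $118.35 thousand.

$118.35 thousand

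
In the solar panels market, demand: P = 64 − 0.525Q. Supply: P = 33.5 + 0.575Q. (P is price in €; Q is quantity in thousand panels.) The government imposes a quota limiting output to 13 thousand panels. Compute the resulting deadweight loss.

€119.29 thousand

Competitive equilibrium: 64 − 0.525Q = 33.5 + 0.575Q → Q* = 27.7273, P* = 49.4432.
At Q = 13: demand price = 64 − 0.525·13 = 57.175; supply price = 33.5 + 0.575·13 = 40.975.
ΔQ = 27.7273 − 13 = 14.7273; wedge = 57.175 − 40.975 = 16.2.
Welfare loss = ½ × 14.7273 × 16.2 = €119.29 thousand.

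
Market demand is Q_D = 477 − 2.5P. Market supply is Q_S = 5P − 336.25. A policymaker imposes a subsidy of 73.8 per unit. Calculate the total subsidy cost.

In inverse form: demand P = 190.8 − 0.4Q, supply P = 67.25 + 0.2Q.
Competitive equilibrium: 190.8 − 0.4Q = 67.25 + 0.2Q → Q* = 205.9167, P* = 108.4333.
The subsidy lowers effective supply by 73.8: P = 0.2Q − 6.55.
New quantity: 190.8 − 0.4Q = 0.2Q − 6.55 → Q' = 328.9167.
Total subsidy cost = 73.8 × 328.9167 = 24274.05.

24274.05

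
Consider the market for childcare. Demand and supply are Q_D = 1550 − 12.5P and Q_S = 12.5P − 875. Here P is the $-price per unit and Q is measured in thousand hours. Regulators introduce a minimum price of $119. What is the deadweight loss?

$6050 thousand

In inverse form: demand P = 124 − 0.08Q, supply P = 70 + 0.08Q.
Competitive equilibrium: 124 − 0.08Q = 70 + 0.08Q → Q* = 337.5, P* = 97.
At the floor P = 119, quantity demanded = (124 − 119)/0.08 = 62.5.
Sellers' marginal cost at Q' = 62.5: 70 + 0.08·62.5 = 75.
ΔQ = 337.5 − 62.5 = 275; wedge = 119 − 75 = 44.
The triangle = ½ × 275 × 44 = $6050 thousand.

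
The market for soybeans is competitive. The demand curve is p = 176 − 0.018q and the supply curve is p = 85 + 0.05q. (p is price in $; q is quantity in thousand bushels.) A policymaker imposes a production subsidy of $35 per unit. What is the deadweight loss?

Competitive equilibrium: 176 − 0.018q = 85 + 0.05q → q* = 1338.2353, p* = 151.9118.
The subsidy lowers effective supply by 35: p = 50 + 0.05q.
New quantity: 176 − 0.018q = 50 + 0.05q → q' = 1852.9412.
Overproduction Δq = 1852.9412 − 1338.2353 = 514.7059; wedge = subsidy = 35.
Deadweight loss = ½ × 514.7059 × 35 = $9007.35 thousand.

$9007.35 thousand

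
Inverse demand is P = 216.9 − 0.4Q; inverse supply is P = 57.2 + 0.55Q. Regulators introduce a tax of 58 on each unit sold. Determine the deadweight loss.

1770.53

Competitive equilibrium: 216.9 − 0.4Q = 57.2 + 0.55Q → Q* = 168.1053, P* = 149.6579.
With the tax, the buyer price exceeds the seller price by 58: (216.9 − 0.4Q) − (57.2 + 0.55Q) = 58 → Q' = 107.0526.
ΔQ = 168.1053 − 107.0526 = 61.0527; the wedge equals the tax, 58.
DWL = ½ × 61.0527 × 58 = 1770.53.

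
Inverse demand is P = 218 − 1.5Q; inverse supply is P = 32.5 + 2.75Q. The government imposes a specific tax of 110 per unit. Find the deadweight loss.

1423.53

Competitive equilibrium: 218 − 1.5Q = 32.5 + 2.75Q → Q* = 43.6471, P* = 152.5294.
With the tax, the buyer price exceeds the seller price by 110: (218 − 1.5Q) − (32.5 + 2.75Q) = 110 → Q' = 17.7647.
ΔQ = 43.6471 − 17.7647 = 25.8824; the wedge equals the tax, 110.
DWL = ½ × 25.8824 × 110 = 1423.53.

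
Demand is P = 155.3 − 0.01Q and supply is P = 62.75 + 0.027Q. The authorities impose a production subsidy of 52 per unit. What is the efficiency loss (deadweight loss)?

36540.54

Competitive equilibrium: 155.3 − 0.01Q = 62.75 + 0.027Q → Q* = 2501.3514, P* = 130.2865.
The subsidy lowers effective supply by 52: P = 10.75 + 0.027Q.
New quantity: 155.3 − 0.01Q = 10.75 + 0.027Q → Q' = 3906.7568.
Overproduction ΔQ = 3906.7568 − 2501.3514 = 1405.4054; wedge = subsidy = 52.
DWL = ½ × 1405.4054 × 52 = 36540.54.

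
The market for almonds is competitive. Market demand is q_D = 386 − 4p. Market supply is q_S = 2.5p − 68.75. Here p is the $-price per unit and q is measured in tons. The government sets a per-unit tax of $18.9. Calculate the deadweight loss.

In inverse form: demand p = 96.5 − 0.25q, supply p = 27.5 + 0.4q.
Competitive equilibrium: 96.5 − 0.25q = 27.5 + 0.4q → q* = 106.1538, p* = 69.9615.
With the tax, the buyer price exceeds the seller price by 18.9: (96.5 − 0.25q) − (27.5 + 0.4q) = 18.9 → q' = 77.0769.
Δq = 106.1538 − 77.0769 = 29.0769; the wedge equals the tax, 18.9.
Welfare loss = ½ × 29.0769 × 18.9 = $274.78.

$274.78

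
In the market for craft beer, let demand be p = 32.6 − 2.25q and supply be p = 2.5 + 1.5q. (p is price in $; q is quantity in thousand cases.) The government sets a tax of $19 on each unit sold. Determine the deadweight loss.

$48.13 thousand

Competitive equilibrium: 32.6 − 2.25q = 2.5 + 1.5q → q* = 8.0267, p* = 14.54.
With the tax, the buyer price exceeds the seller price by 19: (32.6 − 2.25q) − (2.5 + 1.5q) = 19 → q' = 2.96.
Δq = 8.0267 − 2.96 = 5.0667; the wedge equals the tax, 19.
Welfare loss = ½ × 5.0667 × 19 = $48.13 thousand.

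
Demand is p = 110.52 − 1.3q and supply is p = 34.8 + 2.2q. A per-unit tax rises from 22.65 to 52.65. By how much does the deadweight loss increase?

322.71

Competitive equilibrium: 110.52 − 1.3q = 34.8 + 2.2q → q* = 21.6343, p* = 82.3954.
For a per-unit tax t: Δq = t/3.5, so DWL = ½·t·(t/3.5) = t²/7.
At t = 22.65: DWL = 73.289. At t = 52.65: DWL = 396.003.
Increase = 396.003 − 73.289 = 322.71.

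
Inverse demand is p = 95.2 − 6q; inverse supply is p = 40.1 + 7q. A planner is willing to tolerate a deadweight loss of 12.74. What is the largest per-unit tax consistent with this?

Competitive equilibrium: 95.2 − 6q = 40.1 + 7q → q* = 4.2385, p* = 69.7692.
A tax t gives Δq = t/13 and wedge t, so DWL = t²/26.
t²/26 = 12.74 → t² = 331.24 → t = 18.2.

18.2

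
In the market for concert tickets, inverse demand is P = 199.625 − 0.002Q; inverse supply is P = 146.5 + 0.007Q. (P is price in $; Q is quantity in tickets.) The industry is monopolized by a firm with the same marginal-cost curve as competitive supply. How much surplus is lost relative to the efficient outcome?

$5183.22

Competitive equilibrium: 199.625 − 0.002Q = 146.5 + 0.007Q → Q* = 5902.77778, P* = 187.81944.
Marginal revenue: MR = 199.625 − 0.004Q. Set MR = MC: 199.625 − 0.004Q = 146.5 + 0.007Q → Q_m = 4829.54545.
Price P_m = 199.625 − 0.002·4829.54545 = 189.96591; MC(Q_m) = 146.5 + 0.007·4829.54545 = 180.30682.
Competitive Q* = 5902.77778, so ΔQ = 1073.23233; wedge = 189.96591 − 180.30682 = 9.65909.
The triangle = ½ × 1073.23233 × 9.65909 = $5183.22.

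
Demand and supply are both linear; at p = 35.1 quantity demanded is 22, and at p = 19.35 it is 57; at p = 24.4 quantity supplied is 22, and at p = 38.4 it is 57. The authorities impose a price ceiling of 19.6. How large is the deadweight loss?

Demand slope = (19.35 − 35.1)/(57 − 22) = −0.45, so p = 45 − 0.45q.
Supply slope = (38.4 − 24.4)/(57 − 22) = 0.4, so p = 15.6 + 0.4q.
Competitive equilibrium: 45 − 0.45q = 15.6 + 0.4q → q* = 34.5882, p* = 29.4353.
At the ceiling p = 19.6, quantity supplied = (19.6 − 15.6)/0.4 = 10.
Willingness to pay at q' = 10: 45 − 0.45·10 = 40.5.
Δq = 34.5882 − 10 = 24.5882; wedge = 40.5 − 19.6 = 20.9.
Deadweight loss = ½ × 24.5882 × 20.9 = 256.95.

256.95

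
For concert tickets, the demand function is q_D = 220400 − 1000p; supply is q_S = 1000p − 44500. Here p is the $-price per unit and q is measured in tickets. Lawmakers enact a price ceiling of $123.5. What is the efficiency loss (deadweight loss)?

$80102.50

In inverse form: demand p = 220.4 − 0.001q, supply p = 44.5 + 0.001q.
Competitive equilibrium: 220.4 − 0.001q = 44.5 + 0.001q → q* = 87950, p* = 132.45.
At the ceiling p = 123.5, quantity supplied = (123.5 − 44.5)/0.001 = 79000.
Willingness to pay at q' = 79000: 220.4 − 0.001·79000 = 141.4.
Δq = 87950 − 79000 = 8950; wedge = 141.4 − 123.5 = 17.9.
DWL = ½ × 8950 × 17.9 = $80102.50.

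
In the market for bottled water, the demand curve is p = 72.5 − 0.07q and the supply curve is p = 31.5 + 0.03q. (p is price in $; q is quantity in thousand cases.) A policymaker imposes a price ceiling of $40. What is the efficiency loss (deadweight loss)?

$802.22 thousand

Competitive equilibrium: 72.5 − 0.07q = 31.5 + 0.03q → q* = 410, p* = 43.8.
At the ceiling p = 40, quantity supplied = (40 − 31.5)/0.03 = 283.3333.
Willingness to pay at q' = 283.3333: 72.5 − 0.07·283.3333 = 52.6667.
Δq = 410 − 283.3333 = 126.6667; wedge = 52.6667 − 40 = 12.6667.
The triangle = ½ × 126.6667 × 12.6667 = $802.22 thousand.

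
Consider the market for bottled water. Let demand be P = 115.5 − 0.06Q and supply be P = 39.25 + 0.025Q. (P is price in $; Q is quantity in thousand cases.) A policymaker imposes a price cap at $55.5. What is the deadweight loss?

$2594.12 thousand

Competitive equilibrium: 115.5 − 0.06Q = 39.25 + 0.025Q → Q* = 897.0588, P* = 61.6765.
At the ceiling P = 55.5, quantity supplied = (55.5 − 39.25)/0.025 = 650.
Willingness to pay at Q' = 650: 115.5 − 0.06·650 = 76.5.
ΔQ = 897.0588 − 650 = 247.0588; wedge = 76.5 − 55.5 = 21.
Welfare loss = ½ × 247.0588 × 21 = $2594.12 thousand.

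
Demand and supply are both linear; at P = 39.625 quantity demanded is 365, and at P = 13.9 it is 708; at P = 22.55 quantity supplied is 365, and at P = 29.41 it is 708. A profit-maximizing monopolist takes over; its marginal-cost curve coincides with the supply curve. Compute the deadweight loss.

2743.42

Demand slope = (13.9 − 39.625)/(708 − 365) = −0.075, so P = 67 − 0.075Q.
Supply slope = (29.41 − 22.55)/(708 − 365) = 0.02, so P = 15.25 + 0.02Q.
Competitive equilibrium: 67 − 0.075Q = 15.25 + 0.02Q → Q* = 544.7368, P* = 26.1447.
Marginal revenue: MR = 67 − 0.15Q. Set MR = MC: 67 − 0.15Q = 15.25 + 0.02Q → Q_m = 304.4118.
Price P_m = 67 − 0.075·304.4118 = 44.1691; MC(Q_m) = 15.25 + 0.02·304.4118 = 21.3382.
Competitive Q* = 544.7368, so ΔQ = 240.325; wedge = 44.1691 − 21.3382 = 22.8309.
DWL = ½ × 240.325 × 22.8309 = 2743.42.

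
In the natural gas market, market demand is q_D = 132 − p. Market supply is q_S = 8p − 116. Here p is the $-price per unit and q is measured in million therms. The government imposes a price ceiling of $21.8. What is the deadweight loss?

$1192.55 million

In inverse form: demand p = 132 − q, supply p = 14.5 + 0.125q.
Competitive equilibrium: 132 − q = 14.5 + 0.125q → q* = 104.4444, p* = 27.5556.
At the ceiling p = 21.8, quantity supplied = (21.8 − 14.5)/0.125 = 58.4.
Willingness to pay at q' = 58.4: 132 − 1·58.4 = 73.6.
Δq = 104.4444 − 58.4 = 46.0444; wedge = 73.6 − 21.8 = 51.8.
Deadweight loss = ½ × 46.0444 × 51.8 = $1192.55 million.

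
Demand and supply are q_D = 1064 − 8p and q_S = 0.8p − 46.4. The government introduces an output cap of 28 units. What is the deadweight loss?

484.45

In inverse form: demand p = 133 − 0.125q, supply p = 58 + 1.25q.
Competitive equilibrium: 133 − 0.125q = 58 + 1.25q → q* = 54.54545, p* = 126.18182.
At q = 28: demand price = 133 − 0.125·28 = 129.5; supply price = 58 + 1.25·28 = 93.
Δq = 54.54545 − 28 = 26.54545; wedge = 129.5 − 93 = 36.5.
Deadweight loss = ½ × 26.54545 × 36.5 = 484.45.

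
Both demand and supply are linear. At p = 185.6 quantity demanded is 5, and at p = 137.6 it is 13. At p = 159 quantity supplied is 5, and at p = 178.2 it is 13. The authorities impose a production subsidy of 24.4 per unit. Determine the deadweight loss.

Demand slope = (137.6 − 185.6)/(13 − 5) = −6, so p = 215.6 − 6q.
Supply slope = (178.2 − 159)/(13 − 5) = 2.4, so p = 147 + 2.4q.
Competitive equilibrium: 215.6 − 6q = 147 + 2.4q → q* = 8.1667, p* = 166.6.
The subsidy lowers effective supply by 24.4: p = 122.6 + 2.4q.
New quantity: 215.6 − 6q = 122.6 + 2.4q → q' = 11.0714.
Overproduction Δq = 11.0714 − 8.1667 = 2.9047; wedge = subsidy = 24.4.
Welfare loss = ½ × 2.9047 × 24.4 = 35.44.

35.44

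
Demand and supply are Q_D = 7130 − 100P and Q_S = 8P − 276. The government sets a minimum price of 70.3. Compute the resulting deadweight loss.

In inverse form: demand P = 71.3 − 0.01Q, supply P = 34.5 + 0.125Q.
Competitive equilibrium: 71.3 − 0.01Q = 34.5 + 0.125Q → Q* = 272.5926, P* = 68.5741.
At the floor P = 70.3, quantity demanded = (71.3 − 70.3)/0.01 = 100.
Sellers' marginal cost at Q' = 100: 34.5 + 0.125·100 = 47.
ΔQ = 272.5926 − 100 = 172.5926; wedge = 70.3 − 47 = 23.3.
DWL = ½ × 172.5926 × 23.3 = 2010.70.

2010.70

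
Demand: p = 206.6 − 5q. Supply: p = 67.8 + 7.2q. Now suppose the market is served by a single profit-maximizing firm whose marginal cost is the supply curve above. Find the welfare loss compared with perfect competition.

Competitive equilibrium: 206.6 − 5q = 67.8 + 7.2q → q* = 11.377, p* = 149.7148.
Marginal revenue: MR = 206.6 − 10q. Set MR = MC: 206.6 − 10q = 67.8 + 7.2q → q_m = 8.0698.
Price p_m = 206.6 − 5·8.0698 = 166.251; MC(q_m) = 67.8 + 7.2·8.0698 = 125.9026.
Competitive q* = 11.377, so Δq = 3.3072; wedge = 166.251 − 125.9026 = 40.3484.
DWL = ½ × 3.3072 × 40.3484 = 66.72.

66.72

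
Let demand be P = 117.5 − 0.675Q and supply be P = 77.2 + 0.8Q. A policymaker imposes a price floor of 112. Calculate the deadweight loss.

271.13

Competitive equilibrium: 117.5 − 0.675Q = 77.2 + 0.8Q → Q* = 27.322, P* = 99.0576.
At the floor P = 112, quantity demanded = (117.5 − 112)/0.675 = 8.1481.
Sellers' marginal cost at Q' = 8.1481: 77.2 + 0.8·8.1481 = 83.7185.
ΔQ = 27.322 − 8.1481 = 19.1739; wedge = 112 − 83.7185 = 28.2815.
The triangle = ½ × 19.1739 × 28.2815 = 271.13.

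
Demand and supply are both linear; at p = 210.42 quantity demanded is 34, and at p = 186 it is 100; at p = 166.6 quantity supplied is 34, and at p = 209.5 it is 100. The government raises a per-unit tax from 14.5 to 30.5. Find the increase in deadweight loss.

Demand slope = (186 − 210.42)/(100 − 34) = −0.37, so p = 223 − 0.37q.
Supply slope = (209.5 − 166.6)/(100 − 34) = 0.65, so p = 144.5 + 0.65q.
Competitive equilibrium: 223 − 0.37q = 144.5 + 0.65q → q* = 76.9608, p* = 194.5245.
For a per-unit tax t: Δq = t/1.02, so DWL = ½·t·(t/1.02) = t²/2.04.
At t = 14.5: DWL = 103.064. At t = 30.5: DWL = 456.005.
Increase = 456.005 − 103.064 = 352.94.

352.94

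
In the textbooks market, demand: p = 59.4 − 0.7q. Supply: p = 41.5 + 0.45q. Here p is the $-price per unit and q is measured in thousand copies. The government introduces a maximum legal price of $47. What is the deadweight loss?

$6.43 thousand

Competitive equilibrium: 59.4 − 0.7q = 41.5 + 0.45q → q* = 15.5652, p* = 48.5043.
At the ceiling p = 47, quantity supplied = (47 − 41.5)/0.45 = 12.2222.
Willingness to pay at q' = 12.2222: 59.4 − 0.7·12.2222 = 50.8445.
Δq = 15.5652 − 12.2222 = 3.343; wedge = 50.8445 − 47 = 3.8445.
The triangle = ½ × 3.343 × 3.8445 = $6.43 thousand.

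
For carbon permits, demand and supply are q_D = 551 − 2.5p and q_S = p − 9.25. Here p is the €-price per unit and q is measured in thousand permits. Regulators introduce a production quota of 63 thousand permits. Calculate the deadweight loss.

In inverse form: demand p = 220.4 − 0.4q, supply p = 9.25 + q.
Competitive equilibrium: 220.4 − 0.4q = 9.25 + q → q* = 150.8214, p* = 160.0714.
At q = 63: demand price = 220.4 − 0.4·63 = 195.2; supply price = 9.25 + 1·63 = 72.25.
Δq = 150.8214 − 63 = 87.8214; wedge = 195.2 − 72.25 = 122.95.
Deadweight loss = ½ × 87.8214 × 122.95 = €5398.82 thousand.

€5398.82 thousand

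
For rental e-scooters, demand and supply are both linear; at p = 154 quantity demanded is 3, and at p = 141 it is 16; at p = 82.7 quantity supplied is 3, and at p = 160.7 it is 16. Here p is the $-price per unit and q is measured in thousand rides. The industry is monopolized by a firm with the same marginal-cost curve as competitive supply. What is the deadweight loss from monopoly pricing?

Demand slope = (141 − 154)/(16 − 3) = −1, so p = 157 − q.
Supply slope = (160.7 − 82.7)/(16 − 3) = 6, so p = 64.7 + 6q.
Competitive equilibrium: 157 − q = 64.7 + 6q → q* = 13.1857, p* = 143.8143.
Marginal revenue: MR = 157 − 2q. Set MR = MC: 157 − 2q = 64.7 + 6q → q_m = 11.5375.
Price p_m = 157 − 1·11.5375 = 145.4625; MC(q_m) = 64.7 + 6·11.5375 = 133.925.
Competitive q* = 13.1857, so Δq = 1.6482; wedge = 145.4625 − 133.925 = 11.5375.
DWL = ½ × 1.6482 × 11.5375 = $9.51 thousand.

$9.51 thousand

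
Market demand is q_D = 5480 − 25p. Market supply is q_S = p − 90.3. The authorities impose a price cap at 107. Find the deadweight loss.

5980.47

In inverse form: demand p = 219.2 − 0.04q, supply p = 90.3 + q.
Competitive equilibrium: 219.2 − 0.04q = 90.3 + q → q* = 123.9423, p* = 214.2423.
At the ceiling p = 107, quantity supplied = (107 − 90.3)/1 = 16.7.
Willingness to pay at q' = 16.7: 219.2 − 0.04·16.7 = 218.532.
Δq = 123.9423 − 16.7 = 107.2423; wedge = 218.532 − 107 = 111.532.
Welfare loss = ½ × 107.2423 × 111.532 = 5980.47.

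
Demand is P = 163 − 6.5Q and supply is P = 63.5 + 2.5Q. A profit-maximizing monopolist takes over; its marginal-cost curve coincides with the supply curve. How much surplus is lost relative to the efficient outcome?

96.72

Competitive equilibrium: 163 − 6.5Q = 63.5 + 2.5Q → Q* = 11.0556, P* = 91.1389.
Marginal revenue: MR = 163 − 13Q. Set MR = MC: 163 − 13Q = 63.5 + 2.5Q → Q_m = 6.4194.
Price P_m = 163 − 6.5·6.4194 = 121.2739; MC(Q_m) = 63.5 + 2.5·6.4194 = 79.5485.
Competitive Q* = 11.0556, so ΔQ = 4.6362; wedge = 121.2739 − 79.5485 = 41.7254.
DWL = ½ × 4.6362 × 41.7254 = 96.72.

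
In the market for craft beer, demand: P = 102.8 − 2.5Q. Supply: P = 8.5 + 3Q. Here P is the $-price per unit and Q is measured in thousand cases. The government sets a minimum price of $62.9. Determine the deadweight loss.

$3.86 thousand

Competitive equilibrium: 102.8 − 2.5Q = 8.5 + 3Q → Q* = 17.1455, P* = 59.9364.
At the floor P = 62.9, quantity demanded = (102.8 − 62.9)/2.5 = 15.96.
Sellers' marginal cost at Q' = 15.96: 8.5 + 3·15.96 = 56.38.
ΔQ = 17.1455 − 15.96 = 1.1855; wedge = 62.9 − 56.38 = 6.52.
The triangle = ½ × 1.1855 × 6.52 = $3.86 thousand.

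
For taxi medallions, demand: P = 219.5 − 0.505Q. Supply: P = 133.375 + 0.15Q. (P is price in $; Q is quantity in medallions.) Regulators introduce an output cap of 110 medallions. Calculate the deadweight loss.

Competitive equilibrium: 219.5 − 0.505Q = 133.375 + 0.15Q → Q* = 131.4885, P* = 153.0983.
At Q = 110: demand price = 219.5 − 0.505·110 = 163.95; supply price = 133.375 + 0.15·110 = 149.875.
ΔQ = 131.4885 − 110 = 21.4885; wedge = 163.95 − 149.875 = 14.075.
Welfare loss = ½ × 21.4885 × 14.075 = $151.23.

$151.23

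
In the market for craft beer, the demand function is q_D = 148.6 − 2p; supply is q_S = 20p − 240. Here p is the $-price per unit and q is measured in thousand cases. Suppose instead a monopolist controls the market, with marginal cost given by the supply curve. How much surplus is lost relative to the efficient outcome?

$800.10 thousand

In inverse form: demand p = 74.3 − 0.5q, supply p = 12 + 0.05q.
Competitive equilibrium: 74.3 − 0.5q = 12 + 0.05q → q* = 113.2727, p* = 17.6636.
Marginal revenue: MR = 74.3 − q. Set MR = MC: 74.3 − q = 12 + 0.05q → q_m = 59.3333.
Price p_m = 74.3 − 0.5·59.3333 = 44.6334; MC(q_m) = 12 + 0.05·59.3333 = 14.9667.
Competitive q* = 113.2727, so Δq = 53.9394; wedge = 44.6334 − 14.9667 = 29.6667.
The triangle = ½ × 53.9394 × 29.6667 = $800.10 thousand.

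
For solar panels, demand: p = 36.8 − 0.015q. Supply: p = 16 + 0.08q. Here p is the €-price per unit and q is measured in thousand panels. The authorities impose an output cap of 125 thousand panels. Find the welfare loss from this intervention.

€419.24 thousand

Competitive equilibrium: 36.8 − 0.015q = 16 + 0.08q → q* = 218.9474, p* = 33.5158.
At q = 125: demand price = 36.8 − 0.015·125 = 34.925; supply price = 16 + 0.08·125 = 26.
Δq = 218.9474 − 125 = 93.9474; wedge = 34.925 − 26 = 8.925.
DWL = ½ × 93.9474 × 8.925 = €419.24 thousand.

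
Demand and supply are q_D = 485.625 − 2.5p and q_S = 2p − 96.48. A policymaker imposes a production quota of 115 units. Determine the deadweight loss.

1003.94

In inverse form: demand p = 194.25 − 0.4q, supply p = 48.24 + 0.5q.
Competitive equilibrium: 194.25 − 0.4q = 48.24 + 0.5q → q* = 162.2333, p* = 129.3567.
At q = 115: demand price = 194.25 − 0.4·115 = 148.25; supply price = 48.24 + 0.5·115 = 105.74.
Δq = 162.2333 − 115 = 47.2333; wedge = 148.25 − 105.74 = 42.51.
The triangle = ½ × 47.2333 × 42.51 = 1003.94.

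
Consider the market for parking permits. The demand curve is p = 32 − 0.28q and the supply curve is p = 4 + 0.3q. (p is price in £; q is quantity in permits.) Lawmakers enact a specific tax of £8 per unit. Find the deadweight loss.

£55.17

Competitive equilibrium: 32 − 0.28q = 4 + 0.3q → q* = 48.2759, p* = 18.4828.
With the tax, the buyer price exceeds the seller price by 8: (32 − 0.28q) − (4 + 0.3q) = 8 → q' = 34.4828.
Δq = 48.2759 − 34.4828 = 13.7931; the wedge equals the tax, 8.
The triangle = ½ × 13.7931 × 8 = £55.17.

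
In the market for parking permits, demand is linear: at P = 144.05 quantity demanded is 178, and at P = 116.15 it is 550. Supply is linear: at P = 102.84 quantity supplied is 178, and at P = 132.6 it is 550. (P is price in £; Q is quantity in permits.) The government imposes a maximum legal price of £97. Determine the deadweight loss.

Demand slope = (116.15 − 144.05)/(550 − 178) = −0.075, so P = 157.4 − 0.075Q.
Supply slope = (132.6 − 102.84)/(550 − 178) = 0.08, so P = 88.6 + 0.08Q.
Competitive equilibrium: 157.4 − 0.075Q = 88.6 + 0.08Q → Q* = 443.871, P* = 124.1097.
At the ceiling P = 97, quantity supplied = (97 − 88.6)/0.08 = 105.
Willingness to pay at Q' = 105: 157.4 − 0.075·105 = 149.525.
ΔQ = 443.871 − 105 = 338.871; wedge = 149.525 − 97 = 52.525.
Welfare loss = ½ × 338.871 × 52.525 = £8899.60.

£8899.60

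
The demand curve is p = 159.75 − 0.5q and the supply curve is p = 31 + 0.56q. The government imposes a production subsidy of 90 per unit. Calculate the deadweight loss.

3820.75

Competitive equilibrium: 159.75 − 0.5q = 31 + 0.56q → q* = 121.4623, p* = 99.0189.
The subsidy lowers effective supply by 90: p = 0.56q − 59.
New quantity: 159.75 − 0.5q = 0.56q − 59 → q' = 206.3679.
Overproduction Δq = 206.3679 − 121.4623 = 84.9056; wedge = subsidy = 90.
Welfare loss = ½ × 84.9056 × 90 = 3820.75.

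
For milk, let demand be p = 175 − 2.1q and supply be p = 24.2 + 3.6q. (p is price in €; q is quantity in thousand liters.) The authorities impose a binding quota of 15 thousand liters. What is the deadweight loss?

€374.04 thousand

Competitive equilibrium: 175 − 2.1q = 24.2 + 3.6q → q* = 26.4561, p* = 119.4421.
At q = 15: demand price = 175 − 2.1·15 = 143.5; supply price = 24.2 + 3.6·15 = 78.2.
Δq = 26.4561 − 15 = 11.4561; wedge = 143.5 − 78.2 = 65.3.
DWL = ½ × 11.4561 × 65.3 = €374.04 thousand.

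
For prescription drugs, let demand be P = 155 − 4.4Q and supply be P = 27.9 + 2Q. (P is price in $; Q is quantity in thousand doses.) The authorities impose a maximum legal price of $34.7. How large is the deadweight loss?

$866.92 thousand

Competitive equilibrium: 155 − 4.4Q = 27.9 + 2Q → Q* = 19.8594, P* = 67.6188.
At the ceiling P = 34.7, quantity supplied = (34.7 − 27.9)/2 = 3.4.
Willingness to pay at Q' = 3.4: 155 − 4.4·3.4 = 140.04.
ΔQ = 19.8594 − 3.4 = 16.4594; wedge = 140.04 − 34.7 = 105.34.
Deadweight loss = ½ × 16.4594 × 105.34 = $866.92 thousand.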